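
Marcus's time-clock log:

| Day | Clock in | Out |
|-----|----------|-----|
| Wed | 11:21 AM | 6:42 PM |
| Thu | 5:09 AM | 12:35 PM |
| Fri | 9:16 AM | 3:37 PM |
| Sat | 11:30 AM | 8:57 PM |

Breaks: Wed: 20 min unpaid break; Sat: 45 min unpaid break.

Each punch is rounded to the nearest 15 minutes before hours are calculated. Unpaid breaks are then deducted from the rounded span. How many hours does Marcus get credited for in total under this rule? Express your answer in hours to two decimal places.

Wed: in 11:21 AM→11:15 AM, out 6:42 PM→6:45 PM; 7 h 30 min − 20 min = 7 h 10 min
Thu: in 5:09 AM→5:15 AM, out 12:35 PM→12:30 PM; 7 h 15 min
Fri: in 9:16 AM→9:15 AM, out 3:37 PM→3:30 PM; 6 h 15 min
Sat: in 11:30 AM→11:30 AM, out 8:57 PM→9:00 PM; 9 h 30 min − 45 min = 8 h 45 min
Total credited: 29 h 25 min.

29.42 hours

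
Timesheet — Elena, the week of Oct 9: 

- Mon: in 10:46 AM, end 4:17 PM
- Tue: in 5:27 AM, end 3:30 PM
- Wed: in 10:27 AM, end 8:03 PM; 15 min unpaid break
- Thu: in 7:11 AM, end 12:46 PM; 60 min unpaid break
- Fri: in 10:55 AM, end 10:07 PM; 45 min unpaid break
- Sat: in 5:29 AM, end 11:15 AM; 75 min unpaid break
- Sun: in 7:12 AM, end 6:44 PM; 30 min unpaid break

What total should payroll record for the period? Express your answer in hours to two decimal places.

55.50 hours

Mon: 10:46 AM–4:17 PM = 5 h 31 min
Tue: 5:27 AM–3:30 PM = 10 h 3 min
Wed: 10:27 AM–8:03 PM = 9 h 36 min; less 15 min break → 9 h 21 min
Thu: 7:11 AM–12:46 PM = 5 h 35 min; less 60 min break → 4 h 35 min
Fri: 10:55 AM–10:07 PM = 11 h 12 min; less 45 min break → 10 h 27 min
Sat: 5:29 AM–11:15 AM = 5 h 46 min; less 75 min break → 4 h 31 min
Sun: 7:12 AM–6:44 PM = 11 h 32 min; less 30 min break → 11 h 2 min
Total: 5 h 31 min + 10 h 3 min + 9 h 21 min + 4 h 35 min + 10 h 27 min + 4 h 31 min + 11 h 2 min = 55 h 30 min.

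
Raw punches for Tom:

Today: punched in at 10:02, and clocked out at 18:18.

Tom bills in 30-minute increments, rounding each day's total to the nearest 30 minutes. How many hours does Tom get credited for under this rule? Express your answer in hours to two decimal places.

Today: 10:02–18:18 = 8 h 16 min → rounds to 8 h 30 min

8.50 hours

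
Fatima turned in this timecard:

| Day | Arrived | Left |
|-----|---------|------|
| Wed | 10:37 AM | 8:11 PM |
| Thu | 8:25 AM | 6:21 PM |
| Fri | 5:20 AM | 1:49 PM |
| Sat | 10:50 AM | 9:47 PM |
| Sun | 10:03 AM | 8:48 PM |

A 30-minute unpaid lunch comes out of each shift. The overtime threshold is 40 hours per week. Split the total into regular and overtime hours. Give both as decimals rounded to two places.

Wed: 10:37 AM–8:11 PM = 9 h 34 min; less 30 min break → 9 h 4 min
Thu: 8:25 AM–6:21 PM = 9 h 56 min; less 30 min break → 9 h 26 min
Fri: 5:20 AM–1:49 PM = 8 h 29 min; less 30 min break → 7 h 59 min
Sat: 10:50 AM–9:47 PM = 10 h 57 min; less 30 min break → 10 h 27 min
Sun: 10:03 AM–8:48 PM = 10 h 45 min; less 30 min break → 10 h 15 min
Total worked: 47 h 11 min = 47.18 h.
Threshold 40 h → overtime 7 h 11 min, regular 40 h 0 min.

Regular 40.00 hours, overtime 7.18 hours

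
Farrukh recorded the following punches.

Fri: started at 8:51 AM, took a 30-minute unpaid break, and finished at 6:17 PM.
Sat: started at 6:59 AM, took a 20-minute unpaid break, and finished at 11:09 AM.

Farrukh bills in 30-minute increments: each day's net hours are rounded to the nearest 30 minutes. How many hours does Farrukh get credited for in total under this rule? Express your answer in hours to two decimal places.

13.00 hours

Fri: 8:51 AM–6:17 PM = 9 h 26 min − 30 min = 8 h 56 min → rounds to 9 h 0 min
Sat: 6:59 AM–11:09 AM = 4 h 10 min − 20 min = 3 h 50 min → rounds to 4 h 0 min
Total credited: 13 h 0 min.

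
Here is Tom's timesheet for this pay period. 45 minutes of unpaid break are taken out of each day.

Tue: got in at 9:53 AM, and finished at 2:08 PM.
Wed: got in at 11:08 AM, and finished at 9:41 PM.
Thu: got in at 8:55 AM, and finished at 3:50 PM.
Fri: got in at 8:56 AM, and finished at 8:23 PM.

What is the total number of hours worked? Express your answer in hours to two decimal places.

30.17 hours

Tue: 9:53 AM–2:08 PM = 4 h 15 min; less 45 min break → 3 h 30 min
Wed: 11:08 AM–9:41 PM = 10 h 33 min; less 45 min break → 9 h 48 min
Thu: 8:55 AM–3:50 PM = 6 h 55 min; less 45 min break → 6 h 10 min
Fri: 8:56 AM–8:23 PM = 11 h 27 min; less 45 min break → 10 h 42 min
Total: 3 h 30 min + 9 h 48 min + 6 h 10 min + 10 h 42 min = 30 h 10 min.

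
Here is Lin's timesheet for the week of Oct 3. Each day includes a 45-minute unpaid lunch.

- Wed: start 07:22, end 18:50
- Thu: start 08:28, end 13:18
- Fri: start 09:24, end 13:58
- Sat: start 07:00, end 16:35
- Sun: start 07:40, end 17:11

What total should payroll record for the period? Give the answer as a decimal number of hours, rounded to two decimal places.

36.22 hours

Wed: 07:22–18:50 = 11 h 28 min; less 45 min break → 10 h 43 min
Thu: 08:28–13:18 = 4 h 50 min; less 45 min break → 4 h 5 min
Fri: 09:24–13:58 = 4 h 34 min; less 45 min break → 3 h 49 min
Sat: 07:00–16:35 = 9 h 35 min; less 45 min break → 8 h 50 min
Sun: 07:40–17:11 = 9 h 31 min; less 45 min break → 8 h 46 min
Total: 10 h 43 min + 4 h 5 min + 3 h 49 min + 8 h 50 min + 8 h 46 min = 36 h 13 min.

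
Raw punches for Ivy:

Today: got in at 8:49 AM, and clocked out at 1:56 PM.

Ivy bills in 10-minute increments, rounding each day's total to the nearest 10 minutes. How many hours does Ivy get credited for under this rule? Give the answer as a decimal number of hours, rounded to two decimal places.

5.17 hours

Today: 8:49 AM–1:56 PM = 5 h 7 min → rounds to 5 h 10 min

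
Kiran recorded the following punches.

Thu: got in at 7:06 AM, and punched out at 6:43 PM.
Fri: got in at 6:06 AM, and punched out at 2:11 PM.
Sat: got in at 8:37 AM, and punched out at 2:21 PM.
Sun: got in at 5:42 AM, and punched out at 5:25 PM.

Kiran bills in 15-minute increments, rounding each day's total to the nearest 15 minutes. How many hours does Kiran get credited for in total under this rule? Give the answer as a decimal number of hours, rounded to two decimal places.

37.00 hours

Thu: 7:06 AM–6:43 PM = 11 h 37 min → rounds to 11 h 30 min
Fri: 6:06 AM–2:11 PM = 8 h 5 min → rounds to 8 h 0 min
Sat: 8:37 AM–2:21 PM = 5 h 44 min → rounds to 5 h 45 min
Sun: 5:42 AM–5:25 PM = 11 h 43 min → rounds to 11 h 45 min
Total credited: 37 h 0 min.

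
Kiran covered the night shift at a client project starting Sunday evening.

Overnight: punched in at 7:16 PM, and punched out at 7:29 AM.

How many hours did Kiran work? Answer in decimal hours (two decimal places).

Overnight: 7:16 PM → midnight = 4 h 44 min; midnight → 7:29 AM = 7 h 29 min; span 12 h 13 min

12.22 hours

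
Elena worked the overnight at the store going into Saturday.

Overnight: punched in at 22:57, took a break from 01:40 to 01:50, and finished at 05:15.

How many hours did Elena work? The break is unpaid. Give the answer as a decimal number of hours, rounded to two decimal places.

Overnight: 22:57 → midnight = 1 h 3 min; midnight → 05:15 = 5 h 15 min; span 6 h 18 min; less 10 min break → 6 h 8 min

6.13 hours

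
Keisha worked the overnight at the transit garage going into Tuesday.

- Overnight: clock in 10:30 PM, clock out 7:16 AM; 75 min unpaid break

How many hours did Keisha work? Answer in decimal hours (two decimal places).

Overnight: 10:30 PM → midnight = 1 h 30 min; midnight → 7:16 AM = 7 h 16 min; span 8 h 46 min; less 75 min break → 7 h 31 min

7.52 hours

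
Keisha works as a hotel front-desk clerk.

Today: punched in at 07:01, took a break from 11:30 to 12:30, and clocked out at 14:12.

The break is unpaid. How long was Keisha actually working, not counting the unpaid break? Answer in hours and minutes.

Today: 07:01–14:12 = 7 h 11 min; less 60 min break → 6 h 11 min

6 h 11 min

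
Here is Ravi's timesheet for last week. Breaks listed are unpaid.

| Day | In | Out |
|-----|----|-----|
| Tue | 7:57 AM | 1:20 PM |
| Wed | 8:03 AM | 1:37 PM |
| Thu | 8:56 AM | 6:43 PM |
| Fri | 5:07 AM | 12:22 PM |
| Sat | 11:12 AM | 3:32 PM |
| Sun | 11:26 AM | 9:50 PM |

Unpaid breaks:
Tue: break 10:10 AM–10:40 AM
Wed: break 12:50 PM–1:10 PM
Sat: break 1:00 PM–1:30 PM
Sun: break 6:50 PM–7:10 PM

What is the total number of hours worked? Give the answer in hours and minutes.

41 h 3 min

Tue: 7:57 AM–1:20 PM = 5 h 23 min; less 30 min break → 4 h 53 min
Wed: 8:03 AM–1:37 PM = 5 h 34 min; less 20 min break → 5 h 14 min
Thu: 8:56 AM–6:43 PM = 9 h 47 min
Fri: 5:07 AM–12:22 PM = 7 h 15 min
Sat: 11:12 AM–3:32 PM = 4 h 20 min; less 30 min break → 3 h 50 min
Sun: 11:26 AM–9:50 PM = 10 h 24 min; less 20 min break → 10 h 4 min
Total: 4 h 53 min + 5 h 14 min + 9 h 47 min + 7 h 15 min + 3 h 50 min + 10 h 4 min = 41 h 3 min.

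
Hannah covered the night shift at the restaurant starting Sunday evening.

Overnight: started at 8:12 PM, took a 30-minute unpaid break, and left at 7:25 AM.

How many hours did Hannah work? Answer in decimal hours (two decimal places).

Overnight: 8:12 PM → midnight = 3 h 48 min; midnight → 7:25 AM = 7 h 25 min; span 11 h 13 min; less 30 min break → 10 h 43 min

10.72 hours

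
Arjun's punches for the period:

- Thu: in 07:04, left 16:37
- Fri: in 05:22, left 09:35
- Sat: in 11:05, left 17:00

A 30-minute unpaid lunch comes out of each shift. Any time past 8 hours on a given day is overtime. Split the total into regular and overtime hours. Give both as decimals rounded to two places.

Thu: 07:04–16:37 = 9 h 33 min; less 30 min break → 9 h 3 min
Fri: 05:22–09:35 = 4 h 13 min; less 30 min break → 3 h 43 min
Sat: 11:05–17:00 = 5 h 55 min; less 30 min break → 5 h 25 min
Thu reg 8 h 0 min / OT 1 h 3 min; Fri reg 3 h 43 min / OT 0 h 0 min; Sat reg 5 h 25 min / OT 0 h 0 min.
Totals: regular 17 h 8 min, overtime 1 h 3 min.

Regular 17.13 hours, overtime 1.05 hours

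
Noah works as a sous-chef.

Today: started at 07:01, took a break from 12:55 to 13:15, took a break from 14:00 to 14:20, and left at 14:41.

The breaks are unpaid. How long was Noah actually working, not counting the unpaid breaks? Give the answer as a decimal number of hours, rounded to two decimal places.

7.00 hours

Today: 07:01–14:41 = 7 h 40 min; less 40 min break → 7 h 0 min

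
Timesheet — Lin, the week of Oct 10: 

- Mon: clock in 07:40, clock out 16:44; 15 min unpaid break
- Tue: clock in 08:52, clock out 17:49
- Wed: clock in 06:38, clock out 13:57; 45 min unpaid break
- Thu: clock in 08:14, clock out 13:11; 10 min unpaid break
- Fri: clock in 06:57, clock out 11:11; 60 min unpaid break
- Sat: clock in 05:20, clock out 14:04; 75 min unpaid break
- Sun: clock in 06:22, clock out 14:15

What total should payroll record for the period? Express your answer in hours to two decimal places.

47.72 hours

Mon: 07:40–16:44 = 9 h 4 min; less 15 min break → 8 h 49 min
Tue: 08:52–17:49 = 8 h 57 min
Wed: 06:38–13:57 = 7 h 19 min; less 45 min break → 6 h 34 min
Thu: 08:14–13:11 = 4 h 57 min; less 10 min break → 4 h 47 min
Fri: 06:57–11:11 = 4 h 14 min; less 60 min break → 3 h 14 min
Sat: 05:20–14:04 = 8 h 44 min; less 75 min break → 7 h 29 min
Sun: 06:22–14:15 = 7 h 53 min
Total: 8 h 49 min + 8 h 57 min + 6 h 34 min + 4 h 47 min + 3 h 14 min + 7 h 29 min + 7 h 53 min = 47 h 43 min.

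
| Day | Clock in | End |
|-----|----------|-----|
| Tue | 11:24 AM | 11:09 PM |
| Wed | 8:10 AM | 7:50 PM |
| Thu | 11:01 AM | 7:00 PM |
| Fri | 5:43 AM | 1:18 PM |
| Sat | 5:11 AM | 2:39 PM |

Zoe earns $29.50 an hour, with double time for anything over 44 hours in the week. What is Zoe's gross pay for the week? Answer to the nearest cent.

Tue: 11:24 AM–11:09 PM = 11 h 45 min
Wed: 8:10 AM–7:50 PM = 11 h 40 min
Thu: 11:01 AM–7:00 PM = 7 h 59 min
Fri: 5:43 AM–1:18 PM = 7 h 35 min
Sat: 5:11 AM–2:39 PM = 9 h 28 min
Total worked: 48 h 27 min = 2907 min.
Regular 44 h 0 min = 2640 min at $29.50/h; overtime 4 h 27 min = 267 min at $59.00/h.
Pay = (2640 × $29.50 + 267 × $59.00) ÷ 60 = $1560.55.

$1560.55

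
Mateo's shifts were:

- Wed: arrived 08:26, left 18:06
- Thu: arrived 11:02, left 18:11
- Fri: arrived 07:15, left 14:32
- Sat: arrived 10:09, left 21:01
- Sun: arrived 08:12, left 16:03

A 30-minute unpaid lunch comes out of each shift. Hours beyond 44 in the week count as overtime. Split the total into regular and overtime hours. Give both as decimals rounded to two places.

Wed: 08:26–18:06 = 9 h 40 min; less 30 min break → 9 h 10 min
Thu: 11:02–18:11 = 7 h 9 min; less 30 min break → 6 h 39 min
Fri: 07:15–14:32 = 7 h 17 min; less 30 min break → 6 h 47 min
Sat: 10:09–21:01 = 10 h 52 min; less 30 min break → 10 h 22 min
Sun: 08:12–16:03 = 7 h 51 min; less 30 min break → 7 h 21 min
Total worked: 40 h 19 min = 40.32 h.
Threshold 44 h → overtime 0 h 0 min, regular 40 h 19 min.

Regular 40.32 hours, overtime 0.00 hours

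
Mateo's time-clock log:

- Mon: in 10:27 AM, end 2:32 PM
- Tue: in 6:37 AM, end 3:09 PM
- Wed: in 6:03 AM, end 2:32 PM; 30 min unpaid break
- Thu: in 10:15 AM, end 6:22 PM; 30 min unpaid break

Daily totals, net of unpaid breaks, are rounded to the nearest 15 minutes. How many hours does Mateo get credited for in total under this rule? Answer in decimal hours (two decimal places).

28.00 hours

Mon: 10:27 AM–2:32 PM = 4 h 5 min → rounds to 4 h 0 min
Tue: 6:37 AM–3:09 PM = 8 h 32 min → rounds to 8 h 30 min
Wed: 6:03 AM–2:32 PM = 8 h 29 min − 30 min = 7 h 59 min → rounds to 8 h 0 min
Thu: 10:15 AM–6:22 PM = 8 h 7 min − 30 min = 7 h 37 min → rounds to 7 h 30 min
Total credited: 28 h 0 min.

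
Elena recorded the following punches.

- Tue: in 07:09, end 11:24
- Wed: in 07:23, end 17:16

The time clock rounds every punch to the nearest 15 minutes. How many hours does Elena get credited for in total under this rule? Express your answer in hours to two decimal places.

14.00 hours

Tue: in 07:09→07:15, out 11:24→11:30; 4 h 15 min
Wed: in 07:23→07:30, out 17:16→17:15; 9 h 45 min
Total credited: 14 h 0 min.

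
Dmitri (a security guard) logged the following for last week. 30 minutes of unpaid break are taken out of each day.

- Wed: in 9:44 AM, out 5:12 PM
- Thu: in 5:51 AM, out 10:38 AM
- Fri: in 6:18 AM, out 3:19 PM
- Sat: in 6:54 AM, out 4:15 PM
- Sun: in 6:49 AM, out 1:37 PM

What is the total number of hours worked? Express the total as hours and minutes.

Wed: 9:44 AM–5:12 PM = 7 h 28 min; less 30 min break → 6 h 58 min
Thu: 5:51 AM–10:38 AM = 4 h 47 min; less 30 min break → 4 h 17 min
Fri: 6:18 AM–3:19 PM = 9 h 1 min; less 30 min break → 8 h 31 min
Sat: 6:54 AM–4:15 PM = 9 h 21 min; less 30 min break → 8 h 51 min
Sun: 6:49 AM–1:37 PM = 6 h 48 min; less 30 min break → 6 h 18 min
Total: 6 h 58 min + 4 h 17 min + 8 h 31 min + 8 h 51 min + 6 h 18 min = 34 h 55 min.

34 h 55 min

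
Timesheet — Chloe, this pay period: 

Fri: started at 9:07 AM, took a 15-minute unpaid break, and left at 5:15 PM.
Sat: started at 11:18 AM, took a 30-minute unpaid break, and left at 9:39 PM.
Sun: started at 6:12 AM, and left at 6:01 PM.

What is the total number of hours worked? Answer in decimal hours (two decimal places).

Fri: 9:07 AM–5:15 PM = 8 h 8 min; less 15 min break → 7 h 53 min
Sat: 11:18 AM–9:39 PM = 10 h 21 min; less 30 min break → 9 h 51 min
Sun: 6:12 AM–6:01 PM = 11 h 49 min
Total: 7 h 53 min + 9 h 51 min + 11 h 49 min = 29 h 33 min.

29.55 hours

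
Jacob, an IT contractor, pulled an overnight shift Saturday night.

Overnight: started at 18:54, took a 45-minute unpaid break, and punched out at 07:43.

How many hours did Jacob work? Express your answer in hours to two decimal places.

12.07 hours

Overnight: 18:54 → midnight = 5 h 6 min; midnight → 07:43 = 7 h 43 min; span 12 h 49 min; less 45 min break → 12 h 4 min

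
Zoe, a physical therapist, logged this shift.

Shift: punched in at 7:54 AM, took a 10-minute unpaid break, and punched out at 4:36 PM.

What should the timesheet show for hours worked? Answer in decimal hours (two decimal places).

Shift: 7:54 AM–4:36 PM = 8 h 42 min; less 10 min break → 8 h 32 min

8.53 hours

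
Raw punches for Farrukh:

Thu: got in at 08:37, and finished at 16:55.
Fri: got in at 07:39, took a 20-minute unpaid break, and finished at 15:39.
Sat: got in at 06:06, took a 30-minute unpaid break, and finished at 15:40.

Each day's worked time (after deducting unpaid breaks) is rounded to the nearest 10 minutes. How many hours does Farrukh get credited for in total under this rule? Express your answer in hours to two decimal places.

25.00 hours

Thu: 08:37–16:55 = 8 h 18 min → rounds to 8 h 20 min
Fri: 07:39–15:39 = 8 h 0 min − 20 min = 7 h 40 min → rounds to 7 h 40 min
Sat: 06:06–15:40 = 9 h 34 min − 30 min = 9 h 4 min → rounds to 9 h 0 min
Total credited: 25 h 0 min.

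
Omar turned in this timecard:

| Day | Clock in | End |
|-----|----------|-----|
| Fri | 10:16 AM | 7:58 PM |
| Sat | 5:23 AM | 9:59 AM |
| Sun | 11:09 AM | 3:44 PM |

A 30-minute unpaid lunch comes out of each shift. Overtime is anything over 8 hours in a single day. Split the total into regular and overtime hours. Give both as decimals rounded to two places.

Regular 16.18 hours, overtime 1.20 hours

Fri: 10:16 AM–7:58 PM = 9 h 42 min; less 30 min break → 9 h 12 min
Sat: 5:23 AM–9:59 AM = 4 h 36 min; less 30 min break → 4 h 6 min
Sun: 11:09 AM–3:44 PM = 4 h 35 min; less 30 min break → 4 h 5 min
Fri reg 8 h 0 min / OT 1 h 12 min; Sat reg 4 h 6 min / OT 0 h 0 min; Sun reg 4 h 5 min / OT 0 h 0 min.
Totals: regular 16 h 11 min, overtime 1 h 12 min.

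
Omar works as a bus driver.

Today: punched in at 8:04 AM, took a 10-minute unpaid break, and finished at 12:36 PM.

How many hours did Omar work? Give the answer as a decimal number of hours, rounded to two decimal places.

Today: 8:04 AM–12:36 PM = 4 h 32 min; less 10 min break → 4 h 22 min

4.37 hours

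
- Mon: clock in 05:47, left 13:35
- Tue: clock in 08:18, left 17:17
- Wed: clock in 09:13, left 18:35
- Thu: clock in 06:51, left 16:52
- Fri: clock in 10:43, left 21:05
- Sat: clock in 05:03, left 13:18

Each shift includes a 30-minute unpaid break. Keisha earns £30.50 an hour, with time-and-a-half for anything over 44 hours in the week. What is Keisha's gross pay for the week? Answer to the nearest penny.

Mon: 05:47–13:35 = 7 h 48 min; less 30 min break → 7 h 18 min
Tue: 08:18–17:17 = 8 h 59 min; less 30 min break → 8 h 29 min
Wed: 09:13–18:35 = 9 h 22 min; less 30 min break → 8 h 52 min
Thu: 06:51–16:52 = 10 h 1 min; less 30 min break → 9 h 31 min
Fri: 10:43–21:05 = 10 h 22 min; less 30 min break → 9 h 52 min
Sat: 05:03–13:18 = 8 h 15 min; less 30 min break → 7 h 45 min
Total worked: 51 h 47 min = 3107 min.
Regular 44 h 0 min = 2640 min at £30.50/h; overtime 7 h 47 min = 467 min at £45.75/h.
Pay = (2640 × £30.50 + 467 × £45.75) ÷ 60 = £1698.09.

£1698.09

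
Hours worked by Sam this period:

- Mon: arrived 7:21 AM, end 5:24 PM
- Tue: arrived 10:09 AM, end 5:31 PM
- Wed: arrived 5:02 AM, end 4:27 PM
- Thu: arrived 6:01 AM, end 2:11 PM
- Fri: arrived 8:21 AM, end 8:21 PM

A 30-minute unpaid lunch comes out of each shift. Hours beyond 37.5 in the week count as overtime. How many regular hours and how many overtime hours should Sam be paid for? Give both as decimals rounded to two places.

Mon: 7:21 AM–5:24 PM = 10 h 3 min; less 30 min break → 9 h 33 min
Tue: 10:09 AM–5:31 PM = 7 h 22 min; less 30 min break → 6 h 52 min
Wed: 5:02 AM–4:27 PM = 11 h 25 min; less 30 min break → 10 h 55 min
Thu: 6:01 AM–2:11 PM = 8 h 10 min; less 30 min break → 7 h 40 min
Fri: 8:21 AM–8:21 PM = 12 h 0 min; less 30 min break → 11 h 30 min
Total worked: 46 h 30 min = 46.50 h.
Threshold 37.5 h → overtime 9 h 0 min, regular 37 h 30 min.

Regular 37.50 hours, overtime 9.00 hours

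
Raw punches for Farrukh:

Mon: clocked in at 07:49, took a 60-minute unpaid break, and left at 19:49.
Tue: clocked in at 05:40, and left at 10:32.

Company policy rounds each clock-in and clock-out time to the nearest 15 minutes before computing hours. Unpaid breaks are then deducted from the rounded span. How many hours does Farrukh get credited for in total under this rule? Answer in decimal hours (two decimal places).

Mon: in 07:49→07:45, out 19:49→19:45; 12 h 0 min − 60 min = 11 h 0 min
Tue: in 05:40→05:45, out 10:32→10:30; 4 h 45 min
Total credited: 15 h 45 min.

15.75 hours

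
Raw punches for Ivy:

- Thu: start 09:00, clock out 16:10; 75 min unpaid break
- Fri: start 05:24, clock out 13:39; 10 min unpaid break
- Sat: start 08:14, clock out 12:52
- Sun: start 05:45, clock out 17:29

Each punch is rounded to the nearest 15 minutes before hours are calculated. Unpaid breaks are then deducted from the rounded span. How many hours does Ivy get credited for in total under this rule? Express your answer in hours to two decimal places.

30.33 hours

Thu: in 09:00→09:00, out 16:10→16:15; 7 h 15 min − 75 min = 6 h 0 min
Fri: in 05:24→05:30, out 13:39→13:45; 8 h 15 min − 10 min = 8 h 5 min
Sat: in 08:14→08:15, out 12:52→12:45; 4 h 30 min
Sun: in 05:45→05:45, out 17:29→17:30; 11 h 45 min
Total credited: 30 h 20 min.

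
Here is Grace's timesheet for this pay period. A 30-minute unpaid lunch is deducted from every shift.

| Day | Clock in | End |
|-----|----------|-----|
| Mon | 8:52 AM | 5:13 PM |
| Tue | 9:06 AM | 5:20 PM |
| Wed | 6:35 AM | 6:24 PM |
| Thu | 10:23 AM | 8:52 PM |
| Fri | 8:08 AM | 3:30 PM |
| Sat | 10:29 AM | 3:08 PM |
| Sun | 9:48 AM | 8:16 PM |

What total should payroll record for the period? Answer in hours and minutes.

Mon: 8:52 AM–5:13 PM = 8 h 21 min; less 30 min break → 7 h 51 min
Tue: 9:06 AM–5:20 PM = 8 h 14 min; less 30 min break → 7 h 44 min
Wed: 6:35 AM–6:24 PM = 11 h 49 min; less 30 min break → 11 h 19 min
Thu: 10:23 AM–8:52 PM = 10 h 29 min; less 30 min break → 9 h 59 min
Fri: 8:08 AM–3:30 PM = 7 h 22 min; less 30 min break → 6 h 52 min
Sat: 10:29 AM–3:08 PM = 4 h 39 min; less 30 min break → 4 h 9 min
Sun: 9:48 AM–8:16 PM = 10 h 28 min; less 30 min break → 9 h 58 min
Total: 7 h 51 min + 7 h 44 min + 11 h 19 min + 9 h 59 min + 6 h 52 min + 4 h 9 min + 9 h 58 min = 57 h 52 min.

57 h 52 min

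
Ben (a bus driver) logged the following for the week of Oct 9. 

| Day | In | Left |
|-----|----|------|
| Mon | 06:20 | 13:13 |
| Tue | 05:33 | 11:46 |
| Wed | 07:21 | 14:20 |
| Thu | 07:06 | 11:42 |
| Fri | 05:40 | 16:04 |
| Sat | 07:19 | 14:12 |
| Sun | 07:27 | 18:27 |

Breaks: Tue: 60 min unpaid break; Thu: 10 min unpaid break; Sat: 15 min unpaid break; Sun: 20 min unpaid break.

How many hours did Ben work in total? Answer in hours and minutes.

Mon: 06:20–13:13 = 6 h 53 min
Tue: 05:33–11:46 = 6 h 13 min; less 60 min break → 5 h 13 min
Wed: 07:21–14:20 = 6 h 59 min
Thu: 07:06–11:42 = 4 h 36 min; less 10 min break → 4 h 26 min
Fri: 05:40–16:04 = 10 h 24 min
Sat: 07:19–14:12 = 6 h 53 min; less 15 min break → 6 h 38 min
Sun: 07:27–18:27 = 11 h 0 min; less 20 min break → 10 h 40 min
Total: 6 h 53 min + 5 h 13 min + 6 h 59 min + 4 h 26 min + 10 h 24 min + 6 h 38 min + 10 h 40 min = 51 h 13 min.

51 h 13 min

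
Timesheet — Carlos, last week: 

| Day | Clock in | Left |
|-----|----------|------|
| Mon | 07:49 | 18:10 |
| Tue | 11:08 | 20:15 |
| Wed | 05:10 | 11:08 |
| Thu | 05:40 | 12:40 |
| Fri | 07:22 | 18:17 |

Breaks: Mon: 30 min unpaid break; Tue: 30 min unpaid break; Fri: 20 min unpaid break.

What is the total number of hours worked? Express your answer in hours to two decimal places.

Mon: 07:49–18:10 = 10 h 21 min; less 30 min break → 9 h 51 min
Tue: 11:08–20:15 = 9 h 7 min; less 30 min break → 8 h 37 min
Wed: 05:10–11:08 = 5 h 58 min
Thu: 05:40–12:40 = 7 h 0 min
Fri: 07:22–18:17 = 10 h 55 min; less 20 min break → 10 h 35 min
Total: 9 h 51 min + 8 h 37 min + 5 h 58 min + 7 h 0 min + 10 h 35 min = 42 h 1 min.

42.02 hours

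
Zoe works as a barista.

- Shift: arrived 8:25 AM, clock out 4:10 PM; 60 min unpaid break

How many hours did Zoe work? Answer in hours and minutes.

Shift: 8:25 AM–4:10 PM = 7 h 45 min; less 60 min break → 6 h 45 min

6 h 45 min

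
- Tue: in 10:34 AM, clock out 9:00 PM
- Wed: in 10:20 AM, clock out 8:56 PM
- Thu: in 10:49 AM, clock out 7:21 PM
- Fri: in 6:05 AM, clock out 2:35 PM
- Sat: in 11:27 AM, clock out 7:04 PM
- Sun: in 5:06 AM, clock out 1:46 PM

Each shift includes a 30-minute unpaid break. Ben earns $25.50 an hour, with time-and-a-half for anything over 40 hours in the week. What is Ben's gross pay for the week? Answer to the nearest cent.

Tue: 10:34 AM–9:00 PM = 10 h 26 min; less 30 min break → 9 h 56 min
Wed: 10:20 AM–8:56 PM = 10 h 36 min; less 30 min break → 10 h 6 min
Thu: 10:49 AM–7:21 PM = 8 h 32 min; less 30 min break → 8 h 2 min
Fri: 6:05 AM–2:35 PM = 8 h 30 min; less 30 min break → 8 h 0 min
Sat: 11:27 AM–7:04 PM = 7 h 37 min; less 30 min break → 7 h 7 min
Sun: 5:06 AM–1:46 PM = 8 h 40 min; less 30 min break → 8 h 10 min
Total worked: 51 h 21 min = 3081 min.
Regular 40 h 0 min = 2400 min at $25.50/h; overtime 11 h 21 min = 681 min at $38.25/h.
Pay = (2400 × $25.50 + 681 × $38.25) ÷ 60 = $1454.14.

$1454.14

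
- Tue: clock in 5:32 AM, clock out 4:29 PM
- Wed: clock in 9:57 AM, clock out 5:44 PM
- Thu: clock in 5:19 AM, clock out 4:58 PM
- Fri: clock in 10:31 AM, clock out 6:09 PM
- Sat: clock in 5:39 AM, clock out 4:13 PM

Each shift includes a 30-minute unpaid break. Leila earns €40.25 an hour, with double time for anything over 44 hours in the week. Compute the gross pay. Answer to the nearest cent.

€1938.71

Tue: 5:32 AM–4:29 PM = 10 h 57 min; less 30 min break → 10 h 27 min
Wed: 9:57 AM–5:44 PM = 7 h 47 min; less 30 min break → 7 h 17 min
Thu: 5:19 AM–4:58 PM = 11 h 39 min; less 30 min break → 11 h 9 min
Fri: 10:31 AM–6:09 PM = 7 h 38 min; less 30 min break → 7 h 8 min
Sat: 5:39 AM–4:13 PM = 10 h 34 min; less 30 min break → 10 h 4 min
Total worked: 46 h 5 min = 2765 min.
Regular 44 h 0 min = 2640 min at €40.25/h; overtime 2 h 5 min = 125 min at €80.50/h.
Pay = (2640 × €40.25 + 125 × €80.50) ÷ 60 = €1938.71.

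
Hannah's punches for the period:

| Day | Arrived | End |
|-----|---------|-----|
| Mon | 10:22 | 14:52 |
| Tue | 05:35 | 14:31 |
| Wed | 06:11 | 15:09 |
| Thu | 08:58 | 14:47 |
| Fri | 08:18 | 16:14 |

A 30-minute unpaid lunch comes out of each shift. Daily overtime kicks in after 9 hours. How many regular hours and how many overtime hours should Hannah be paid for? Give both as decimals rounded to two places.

Mon: 10:22–14:52 = 4 h 30 min; less 30 min break → 4 h 0 min
Tue: 05:35–14:31 = 8 h 56 min; less 30 min break → 8 h 26 min
Wed: 06:11–15:09 = 8 h 58 min; less 30 min break → 8 h 28 min
Thu: 08:58–14:47 = 5 h 49 min; less 30 min break → 5 h 19 min
Fri: 08:18–16:14 = 7 h 56 min; less 30 min break → 7 h 26 min
Mon reg 4 h 0 min / OT 0 h 0 min; Tue reg 8 h 26 min / OT 0 h 0 min; Wed reg 8 h 28 min / OT 0 h 0 min; Thu reg 5 h 19 min / OT 0 h 0 min; Fri reg 7 h 26 min / OT 0 h 0 min.
Totals: regular 33 h 39 min, overtime 0 h 0 min.

Regular 33.65 hours, overtime 0.00 hours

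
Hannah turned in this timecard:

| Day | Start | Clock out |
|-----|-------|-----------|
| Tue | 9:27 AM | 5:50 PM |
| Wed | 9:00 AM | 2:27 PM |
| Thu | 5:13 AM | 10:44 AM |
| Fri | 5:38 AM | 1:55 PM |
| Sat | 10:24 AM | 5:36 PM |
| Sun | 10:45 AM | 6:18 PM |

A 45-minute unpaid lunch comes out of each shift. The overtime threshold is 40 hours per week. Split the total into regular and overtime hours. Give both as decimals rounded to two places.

Regular 37.88 hours, overtime 0.00 hours

Tue: 9:27 AM–5:50 PM = 8 h 23 min; less 45 min break → 7 h 38 min
Wed: 9:00 AM–2:27 PM = 5 h 27 min; less 45 min break → 4 h 42 min
Thu: 5:13 AM–10:44 AM = 5 h 31 min; less 45 min break → 4 h 46 min
Fri: 5:38 AM–1:55 PM = 8 h 17 min; less 45 min break → 7 h 32 min
Sat: 10:24 AM–5:36 PM = 7 h 12 min; less 45 min break → 6 h 27 min
Sun: 10:45 AM–6:18 PM = 7 h 33 min; less 45 min break → 6 h 48 min
Total worked: 37 h 53 min = 37.88 h.
Threshold 40 h → overtime 0 h 0 min, regular 37 h 53 min.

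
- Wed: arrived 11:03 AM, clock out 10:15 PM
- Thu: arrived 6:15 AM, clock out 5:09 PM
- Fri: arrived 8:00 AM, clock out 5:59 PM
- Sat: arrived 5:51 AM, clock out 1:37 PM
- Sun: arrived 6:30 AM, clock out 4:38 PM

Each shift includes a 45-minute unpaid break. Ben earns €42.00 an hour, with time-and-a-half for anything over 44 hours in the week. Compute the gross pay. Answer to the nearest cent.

€1988.70

Wed: 11:03 AM–10:15 PM = 11 h 12 min; less 45 min break → 10 h 27 min
Thu: 6:15 AM–5:09 PM = 10 h 54 min; less 45 min break → 10 h 9 min
Fri: 8:00 AM–5:59 PM = 9 h 59 min; less 45 min break → 9 h 14 min
Sat: 5:51 AM–1:37 PM = 7 h 46 min; less 45 min break → 7 h 1 min
Sun: 6:30 AM–4:38 PM = 10 h 8 min; less 45 min break → 9 h 23 min
Total worked: 46 h 14 min = 2774 min.
Regular 44 h 0 min = 2640 min at €42.00/h; overtime 2 h 14 min = 134 min at €63.00/h.
Pay = (2640 × €42.00 + 134 × €63.00) ÷ 60 = €1988.70.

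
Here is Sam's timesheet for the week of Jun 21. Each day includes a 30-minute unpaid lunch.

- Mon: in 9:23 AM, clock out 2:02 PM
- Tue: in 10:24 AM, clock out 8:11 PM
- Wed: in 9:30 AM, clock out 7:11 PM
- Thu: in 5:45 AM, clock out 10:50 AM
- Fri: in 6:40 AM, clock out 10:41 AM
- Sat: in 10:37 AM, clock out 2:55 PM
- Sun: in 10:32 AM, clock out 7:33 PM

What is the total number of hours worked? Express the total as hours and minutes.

Mon: 9:23 AM–2:02 PM = 4 h 39 min; less 30 min break → 4 h 9 min
Tue: 10:24 AM–8:11 PM = 9 h 47 min; less 30 min break → 9 h 17 min
Wed: 9:30 AM–7:11 PM = 9 h 41 min; less 30 min break → 9 h 11 min
Thu: 5:45 AM–10:50 AM = 5 h 5 min; less 30 min break → 4 h 35 min
Fri: 6:40 AM–10:41 AM = 4 h 1 min; less 30 min break → 3 h 31 min
Sat: 10:37 AM–2:55 PM = 4 h 18 min; less 30 min break → 3 h 48 min
Sun: 10:32 AM–7:33 PM = 9 h 1 min; less 30 min break → 8 h 31 min
Total: 4 h 9 min + 9 h 17 min + 9 h 11 min + 4 h 35 min + 3 h 31 min + 3 h 48 min + 8 h 31 min = 43 h 2 min.

43 h 2 min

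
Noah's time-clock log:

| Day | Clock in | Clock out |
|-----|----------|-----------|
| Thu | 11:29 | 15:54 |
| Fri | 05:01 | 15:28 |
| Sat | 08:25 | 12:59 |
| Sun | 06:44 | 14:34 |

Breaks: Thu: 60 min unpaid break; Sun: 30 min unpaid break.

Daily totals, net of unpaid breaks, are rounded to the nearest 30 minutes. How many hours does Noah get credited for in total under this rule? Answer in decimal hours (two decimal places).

Thu: 11:29–15:54 = 4 h 25 min − 60 min = 3 h 25 min → rounds to 3 h 30 min
Fri: 05:01–15:28 = 10 h 27 min → rounds to 10 h 30 min
Sat: 08:25–12:59 = 4 h 34 min → rounds to 4 h 30 min
Sun: 06:44–14:34 = 7 h 50 min − 30 min = 7 h 20 min → rounds to 7 h 30 min
Total credited: 26 h 0 min.

26.00 hours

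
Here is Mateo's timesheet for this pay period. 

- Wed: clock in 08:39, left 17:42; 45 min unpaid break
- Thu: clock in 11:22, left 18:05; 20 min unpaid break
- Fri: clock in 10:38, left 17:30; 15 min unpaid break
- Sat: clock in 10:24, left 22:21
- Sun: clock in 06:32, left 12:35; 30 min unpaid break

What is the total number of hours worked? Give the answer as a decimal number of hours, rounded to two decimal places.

38.80 hours

Wed: 08:39–17:42 = 9 h 3 min; less 45 min break → 8 h 18 min
Thu: 11:22–18:05 = 6 h 43 min; less 20 min break → 6 h 23 min
Fri: 10:38–17:30 = 6 h 52 min; less 15 min break → 6 h 37 min
Sat: 10:24–22:21 = 11 h 57 min
Sun: 06:32–12:35 = 6 h 3 min; less 30 min break → 5 h 33 min
Total: 8 h 18 min + 6 h 23 min + 6 h 37 min + 11 h 57 min + 5 h 33 min = 38 h 48 min.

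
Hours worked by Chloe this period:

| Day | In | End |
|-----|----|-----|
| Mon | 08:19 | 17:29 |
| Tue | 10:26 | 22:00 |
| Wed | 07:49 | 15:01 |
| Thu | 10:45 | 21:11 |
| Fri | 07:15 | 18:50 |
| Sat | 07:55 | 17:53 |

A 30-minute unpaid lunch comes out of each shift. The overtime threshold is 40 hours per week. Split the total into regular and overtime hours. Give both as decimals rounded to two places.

Regular 40.00 hours, overtime 16.92 hours

Mon: 08:19–17:29 = 9 h 10 min; less 30 min break → 8 h 40 min
Tue: 10:26–22:00 = 11 h 34 min; less 30 min break → 11 h 4 min
Wed: 07:49–15:01 = 7 h 12 min; less 30 min break → 6 h 42 min
Thu: 10:45–21:11 = 10 h 26 min; less 30 min break → 9 h 56 min
Fri: 07:15–18:50 = 11 h 35 min; less 30 min break → 11 h 5 min
Sat: 07:55–17:53 = 9 h 58 min; less 30 min break → 9 h 28 min
Total worked: 56 h 55 min = 56.92 h.
Threshold 40 h → overtime 16 h 55 min, regular 40 h 0 min.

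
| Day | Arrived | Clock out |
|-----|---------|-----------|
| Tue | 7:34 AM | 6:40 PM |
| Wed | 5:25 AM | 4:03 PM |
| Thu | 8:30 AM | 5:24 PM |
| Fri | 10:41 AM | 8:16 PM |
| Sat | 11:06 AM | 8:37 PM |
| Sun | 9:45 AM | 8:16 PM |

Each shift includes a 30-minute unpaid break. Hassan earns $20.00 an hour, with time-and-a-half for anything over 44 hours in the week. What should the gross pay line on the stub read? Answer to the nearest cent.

Tue: 7:34 AM–6:40 PM = 11 h 6 min; less 30 min break → 10 h 36 min
Wed: 5:25 AM–4:03 PM = 10 h 38 min; less 30 min break → 10 h 8 min
Thu: 8:30 AM–5:24 PM = 8 h 54 min; less 30 min break → 8 h 24 min
Fri: 10:41 AM–8:16 PM = 9 h 35 min; less 30 min break → 9 h 5 min
Sat: 11:06 AM–8:37 PM = 9 h 31 min; less 30 min break → 9 h 1 min
Sun: 9:45 AM–8:16 PM = 10 h 31 min; less 30 min break → 10 h 1 min
Total worked: 57 h 15 min = 3435 min.
Regular 44 h 0 min = 2640 min at $20.00/h; overtime 13 h 15 min = 795 min at $30.00/h.
Pay = (2640 × $20.00 + 795 × $30.00) ÷ 60 = $1277.50.

$1277.50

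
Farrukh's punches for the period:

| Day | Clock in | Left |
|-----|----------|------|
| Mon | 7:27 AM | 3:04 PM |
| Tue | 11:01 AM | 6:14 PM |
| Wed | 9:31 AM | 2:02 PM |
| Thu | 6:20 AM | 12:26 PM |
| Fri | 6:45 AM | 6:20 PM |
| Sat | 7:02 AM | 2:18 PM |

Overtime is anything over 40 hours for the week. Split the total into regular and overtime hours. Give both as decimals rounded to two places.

Regular 40.00 hours, overtime 4.30 hours

Mon: 7:27 AM–3:04 PM = 7 h 37 min
Tue: 11:01 AM–6:14 PM = 7 h 13 min
Wed: 9:31 AM–2:02 PM = 4 h 31 min
Thu: 6:20 AM–12:26 PM = 6 h 6 min
Fri: 6:45 AM–6:20 PM = 11 h 35 min
Sat: 7:02 AM–2:18 PM = 7 h 16 min
Total worked: 44 h 18 min = 44.30 h.
Threshold 40 h → overtime 4 h 18 min, regular 40 h 0 min.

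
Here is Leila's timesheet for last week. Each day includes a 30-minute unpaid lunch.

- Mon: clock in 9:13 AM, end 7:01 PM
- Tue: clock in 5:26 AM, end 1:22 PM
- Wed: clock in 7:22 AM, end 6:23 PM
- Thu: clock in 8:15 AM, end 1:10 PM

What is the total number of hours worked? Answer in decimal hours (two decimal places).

31.67 hours

Mon: 9:13 AM–7:01 PM = 9 h 48 min; less 30 min break → 9 h 18 min
Tue: 5:26 AM–1:22 PM = 7 h 56 min; less 30 min break → 7 h 26 min
Wed: 7:22 AM–6:23 PM = 11 h 1 min; less 30 min break → 10 h 31 min
Thu: 8:15 AM–1:10 PM = 4 h 55 min; less 30 min break → 4 h 25 min
Total: 9 h 18 min + 7 h 26 min + 10 h 31 min + 4 h 25 min = 31 h 40 min.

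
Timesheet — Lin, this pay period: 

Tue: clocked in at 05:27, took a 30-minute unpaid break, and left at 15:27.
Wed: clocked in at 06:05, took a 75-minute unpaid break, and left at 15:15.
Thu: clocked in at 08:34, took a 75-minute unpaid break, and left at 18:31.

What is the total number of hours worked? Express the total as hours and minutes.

Tue: 05:27–15:27 = 10 h 0 min; less 30 min break → 9 h 30 min
Wed: 06:05–15:15 = 9 h 10 min; less 75 min break → 7 h 55 min
Thu: 08:34–18:31 = 9 h 57 min; less 75 min break → 8 h 42 min
Total: 9 h 30 min + 7 h 55 min + 8 h 42 min = 26 h 7 min.

26 h 7 min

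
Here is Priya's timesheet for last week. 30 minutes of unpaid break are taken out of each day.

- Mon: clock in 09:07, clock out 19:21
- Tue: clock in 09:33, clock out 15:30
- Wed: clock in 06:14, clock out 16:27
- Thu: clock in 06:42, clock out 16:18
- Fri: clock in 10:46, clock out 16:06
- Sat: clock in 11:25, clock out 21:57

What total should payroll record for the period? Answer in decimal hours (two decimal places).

48.87 hours

Mon: 09:07–19:21 = 10 h 14 min; less 30 min break → 9 h 44 min
Tue: 09:33–15:30 = 5 h 57 min; less 30 min break → 5 h 27 min
Wed: 06:14–16:27 = 10 h 13 min; less 30 min break → 9 h 43 min
Thu: 06:42–16:18 = 9 h 36 min; less 30 min break → 9 h 6 min
Fri: 10:46–16:06 = 5 h 20 min; less 30 min break → 4 h 50 min
Sat: 11:25–21:57 = 10 h 32 min; less 30 min break → 10 h 2 min
Total: 9 h 44 min + 5 h 27 min + 9 h 43 min + 9 h 6 min + 4 h 50 min + 10 h 2 min = 48 h 52 min.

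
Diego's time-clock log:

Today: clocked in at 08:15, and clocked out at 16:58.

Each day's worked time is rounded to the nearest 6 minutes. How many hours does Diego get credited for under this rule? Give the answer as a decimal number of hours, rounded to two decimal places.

Today: 08:15–16:58 = 8 h 43 min → rounds to 8 h 42 min

8.70 hours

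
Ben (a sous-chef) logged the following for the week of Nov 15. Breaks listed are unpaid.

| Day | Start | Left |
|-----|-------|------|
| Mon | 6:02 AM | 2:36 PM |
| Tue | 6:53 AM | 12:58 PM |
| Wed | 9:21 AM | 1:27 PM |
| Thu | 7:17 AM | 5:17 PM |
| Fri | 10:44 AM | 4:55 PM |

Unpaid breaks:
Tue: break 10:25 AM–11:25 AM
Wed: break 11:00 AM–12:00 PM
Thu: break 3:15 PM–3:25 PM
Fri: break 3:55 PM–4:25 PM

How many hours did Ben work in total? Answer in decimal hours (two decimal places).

Mon: 6:02 AM–2:36 PM = 8 h 34 min
Tue: 6:53 AM–12:58 PM = 6 h 5 min; less 60 min break → 5 h 5 min
Wed: 9:21 AM–1:27 PM = 4 h 6 min; less 60 min break → 3 h 6 min
Thu: 7:17 AM–5:17 PM = 10 h 0 min; less 10 min break → 9 h 50 min
Fri: 10:44 AM–4:55 PM = 6 h 11 min; less 30 min break → 5 h 41 min
Total: 8 h 34 min + 5 h 5 min + 3 h 6 min + 9 h 50 min + 5 h 41 min = 32 h 16 min.

32.27 hours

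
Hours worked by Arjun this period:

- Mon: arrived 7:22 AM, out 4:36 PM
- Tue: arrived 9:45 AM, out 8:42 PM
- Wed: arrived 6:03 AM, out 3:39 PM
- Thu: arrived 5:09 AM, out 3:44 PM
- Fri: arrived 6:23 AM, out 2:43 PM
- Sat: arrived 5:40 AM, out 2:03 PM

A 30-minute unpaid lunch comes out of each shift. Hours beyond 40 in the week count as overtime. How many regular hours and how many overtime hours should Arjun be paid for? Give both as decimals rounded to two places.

Mon: 7:22 AM–4:36 PM = 9 h 14 min; less 30 min break → 8 h 44 min
Tue: 9:45 AM–8:42 PM = 10 h 57 min; less 30 min break → 10 h 27 min
Wed: 6:03 AM–3:39 PM = 9 h 36 min; less 30 min break → 9 h 6 min
Thu: 5:09 AM–3:44 PM = 10 h 35 min; less 30 min break → 10 h 5 min
Fri: 6:23 AM–2:43 PM = 8 h 20 min; less 30 min break → 7 h 50 min
Sat: 5:40 AM–2:03 PM = 8 h 23 min; less 30 min break → 7 h 53 min
Total worked: 54 h 5 min = 54.08 h.
Threshold 40 h → overtime 14 h 5 min, regular 40 h 0 min.

Regular 40.00 hours, overtime 14.08 hours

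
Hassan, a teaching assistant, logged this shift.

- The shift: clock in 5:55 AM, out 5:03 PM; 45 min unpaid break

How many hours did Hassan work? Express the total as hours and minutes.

The shift: 5:55 AM–5:03 PM = 11 h 8 min; less 45 min break → 10 h 23 min

10 h 23 min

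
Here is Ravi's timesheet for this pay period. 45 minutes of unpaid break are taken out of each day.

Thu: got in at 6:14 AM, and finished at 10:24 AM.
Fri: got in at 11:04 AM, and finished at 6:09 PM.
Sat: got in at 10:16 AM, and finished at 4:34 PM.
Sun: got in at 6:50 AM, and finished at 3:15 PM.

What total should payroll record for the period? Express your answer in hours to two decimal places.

Thu: 6:14 AM–10:24 AM = 4 h 10 min; less 45 min break → 3 h 25 min
Fri: 11:04 AM–6:09 PM = 7 h 5 min; less 45 min break → 6 h 20 min
Sat: 10:16 AM–4:34 PM = 6 h 18 min; less 45 min break → 5 h 33 min
Sun: 6:50 AM–3:15 PM = 8 h 25 min; less 45 min break → 7 h 40 min
Total: 3 h 25 min + 6 h 20 min + 5 h 33 min + 7 h 40 min = 22 h 58 min.

22.97 hours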